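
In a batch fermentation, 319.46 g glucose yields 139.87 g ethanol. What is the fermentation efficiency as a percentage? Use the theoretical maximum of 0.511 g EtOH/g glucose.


Fermentation efficiency = (actual / (0.511 * glucose)) * 100
= (139.87 / (0.511 * 319.46)) * 100
= 85.6815%

85.6815%


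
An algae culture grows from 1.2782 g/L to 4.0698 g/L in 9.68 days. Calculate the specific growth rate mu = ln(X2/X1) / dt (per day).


mu = ln(X2/X1) / dt
= ln(4.0698/1.2782) / 9.68
= 0.1196 per day

0.1196 per day


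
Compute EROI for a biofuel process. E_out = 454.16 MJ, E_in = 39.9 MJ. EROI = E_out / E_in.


EROI = E_out / E_in
= 454.16 / 39.9
= 11.3825

11.3825


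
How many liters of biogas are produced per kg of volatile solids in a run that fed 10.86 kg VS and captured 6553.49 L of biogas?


Y = V / VS
= 6553.49 / 10.86
= 603.4521 L/kg VS

603.4521 L/kg VS


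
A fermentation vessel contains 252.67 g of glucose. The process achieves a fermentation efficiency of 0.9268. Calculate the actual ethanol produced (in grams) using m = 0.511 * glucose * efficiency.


Actual ethanol: m = 0.511 * 252.67 * 0.9268
m = 119.6632 g

119.6632 g


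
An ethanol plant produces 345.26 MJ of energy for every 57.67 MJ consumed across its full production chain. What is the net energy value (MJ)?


NEV = E_out - E_in
= 345.26 - 57.67
= 287.5900 MJ

287.5900 MJ


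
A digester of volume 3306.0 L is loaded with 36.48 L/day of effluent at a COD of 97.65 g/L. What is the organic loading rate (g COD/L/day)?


OLR = Q * S / V
= 36.48 * 97.65 / 3306.0
= 1.0775 g/L/day

1.0775 g/L/day


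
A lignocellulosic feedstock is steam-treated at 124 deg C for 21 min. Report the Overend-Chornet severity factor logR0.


logR0 = log10(t * exp((T - 100) / 14.75))
= log10(21 * exp((124 - 100) / 14.75))
= 2.0289

2.0289


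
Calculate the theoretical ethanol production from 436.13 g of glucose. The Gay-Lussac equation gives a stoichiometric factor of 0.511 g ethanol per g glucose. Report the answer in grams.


Theoretical ethanol yield: m_EtOH = 0.511 * m_glucose
m_EtOH = 0.511 * 436.13 = 222.8624 g

222.8624 g


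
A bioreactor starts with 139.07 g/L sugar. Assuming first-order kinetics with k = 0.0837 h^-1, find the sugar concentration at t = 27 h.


S = S0 * exp(-k * t)
S = 139.07 * exp(-0.0837 * 27)
S = 14.5135 g/L

14.5135 g/L


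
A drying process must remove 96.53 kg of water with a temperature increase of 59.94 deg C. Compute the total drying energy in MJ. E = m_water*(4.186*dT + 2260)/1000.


E = m_water * (4.186 * dT + 2260) / 1000
= 96.53 * (4.186 * 59.94 + 2260) / 1000
= 242.3780 MJ

242.3780 MJ


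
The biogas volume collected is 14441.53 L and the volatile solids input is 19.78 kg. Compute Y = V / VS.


Y = V / VS
= 14441.53 / 19.78
= 730.1077 L/kg VS

730.1077 L/kg VS


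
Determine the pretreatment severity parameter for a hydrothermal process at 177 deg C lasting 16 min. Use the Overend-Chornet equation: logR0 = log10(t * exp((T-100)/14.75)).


logR0 = log10(t * exp((T - 100) / 14.75))
= log10(16 * exp((177 - 100) / 14.75))
= 3.4713

3.4713


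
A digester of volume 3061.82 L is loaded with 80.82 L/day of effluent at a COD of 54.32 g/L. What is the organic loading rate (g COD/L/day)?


OLR = Q * S / V
= 80.82 * 54.32 / 3061.82
= 1.4338 g/L/day

1.4338 g/L/day


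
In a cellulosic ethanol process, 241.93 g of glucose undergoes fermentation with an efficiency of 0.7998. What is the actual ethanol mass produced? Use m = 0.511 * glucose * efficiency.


Actual ethanol: m = 0.511 * 241.93 * 0.7998
m = 98.8763 g

98.8763 g


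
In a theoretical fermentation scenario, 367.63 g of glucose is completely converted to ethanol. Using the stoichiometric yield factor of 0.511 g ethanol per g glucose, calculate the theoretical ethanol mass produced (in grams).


Theoretical ethanol yield: m_EtOH = 0.511 * m_glucose
m_EtOH = 0.511 * 367.63 = 187.8589 g

187.8589 g


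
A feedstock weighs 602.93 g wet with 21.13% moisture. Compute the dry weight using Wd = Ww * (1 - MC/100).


Wd = Ww * (1 - MC/100)
= 602.93 * (1 - 21.13/100)
= 475.5309 g

475.5309 g


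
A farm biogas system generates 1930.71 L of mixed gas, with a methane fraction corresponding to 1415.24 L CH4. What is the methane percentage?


CH4% = V_CH4 / V_total * 100
= 1415.24 / 1930.71 * 100
= 73.3015%

73.3015%


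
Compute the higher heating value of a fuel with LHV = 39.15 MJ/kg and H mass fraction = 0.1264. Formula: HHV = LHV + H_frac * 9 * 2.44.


HHV = LHV + H_frac * 9 * 2.44
= 39.15 + 0.1264 * 9 * 2.44
= 41.9257 MJ/kg

41.9257 MJ/kg


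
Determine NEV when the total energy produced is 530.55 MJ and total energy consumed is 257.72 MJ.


NEV = E_out - E_in
= 530.55 - 257.72
= 272.8300 MJ

272.8300 MJ


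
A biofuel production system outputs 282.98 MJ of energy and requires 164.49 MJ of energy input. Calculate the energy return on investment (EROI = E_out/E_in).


EROI = E_out / E_in
= 282.98 / 164.49
= 1.7203

1.7203


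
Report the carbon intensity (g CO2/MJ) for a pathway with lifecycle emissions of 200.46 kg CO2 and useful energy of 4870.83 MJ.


CI = CO2 * 1000 / E
= 200.46 * 1000 / 4870.83
= 41.1552 g CO2/MJ

41.1552 g CO2/MJ


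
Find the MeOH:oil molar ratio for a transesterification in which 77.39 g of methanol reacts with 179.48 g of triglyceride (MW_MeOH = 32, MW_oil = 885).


Molar ratio = n_MeOH / n_oil = (MeOH/32) / (oil/885) = (MeOH * 885) / (32 * oil)
= (77.39 * 885) / (32 * 179.48)
= 11.9251

11.9251


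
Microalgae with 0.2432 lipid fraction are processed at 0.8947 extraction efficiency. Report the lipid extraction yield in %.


Y = lipid_content * extraction_eff * 100
= 0.2432 * 0.8947 * 100
= 21.7591%

21.7591%


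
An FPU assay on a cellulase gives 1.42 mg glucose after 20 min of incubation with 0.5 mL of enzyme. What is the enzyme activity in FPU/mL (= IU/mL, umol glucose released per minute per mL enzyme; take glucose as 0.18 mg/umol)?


Activity = glucose_mg / (0.18 mg/umol * V_mL * t_min)
= 1.42 / (0.18 * 0.5 * 20)
= 0.7889 FPU/mL

0.7889 FPU/mL


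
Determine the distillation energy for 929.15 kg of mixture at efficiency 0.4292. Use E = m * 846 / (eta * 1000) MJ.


E = m * 846 / (eta * 1000)
= 929.15 * 846 / (0.4292 * 1000)
= 1831.4560 MJ

1831.4560 MJ


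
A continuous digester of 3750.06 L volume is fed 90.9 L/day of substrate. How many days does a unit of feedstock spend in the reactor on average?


HRT = V / Q
= 3750.06 / 90.9
= 41.2548 days

41.2548 days


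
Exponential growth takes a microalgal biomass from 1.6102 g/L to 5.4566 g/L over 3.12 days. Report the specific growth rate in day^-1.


mu = ln(X2/X1) / dt
= ln(5.4566/1.6102) / 3.12
= 0.3912 per day

0.3912 per day


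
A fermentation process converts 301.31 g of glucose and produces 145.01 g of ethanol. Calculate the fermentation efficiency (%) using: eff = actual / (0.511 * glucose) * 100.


Fermentation efficiency = (actual / (0.511 * glucose)) * 100
= (145.01 / (0.511 * 301.31)) * 100
= 94.1810%

94.1810%


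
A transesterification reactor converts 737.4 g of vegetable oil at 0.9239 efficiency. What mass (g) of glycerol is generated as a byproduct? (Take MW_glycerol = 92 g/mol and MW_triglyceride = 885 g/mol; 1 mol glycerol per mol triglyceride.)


glycerol = oil * conv * (92/885)
= 737.4 * 0.9239 * 92 / 885
= 70.8227 g

70.8227 g


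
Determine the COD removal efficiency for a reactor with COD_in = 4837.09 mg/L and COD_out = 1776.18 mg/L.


eta = (COD_in - COD_out) / COD_in * 100
= (4837.09 - 1776.18) / 4837.09 * 100
= 63.2800%

63.2800%


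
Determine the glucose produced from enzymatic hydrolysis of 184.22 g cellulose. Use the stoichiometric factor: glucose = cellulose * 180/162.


glucose = cellulose * 180/162
= 184.22 * 180/162
= 204.6889 g

204.6889 g


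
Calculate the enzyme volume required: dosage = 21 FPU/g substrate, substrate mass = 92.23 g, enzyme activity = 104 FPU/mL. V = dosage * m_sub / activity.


V = dosage * m_sub / activity
V = 21 * 92.23 / 104
V = 18.6234 mL

18.6234 mL


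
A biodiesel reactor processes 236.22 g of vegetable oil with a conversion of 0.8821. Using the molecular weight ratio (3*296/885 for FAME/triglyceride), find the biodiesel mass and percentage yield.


m_FAME = oil * conv * (3 * 296 / 885) = oil * conv * (888/885)
= 236.22 * 0.8821 * 888 / 885
= 209.0760 g
Y = m_FAME / oil * 100 = conv * (888/885) * 100
= 0.8821 * 888 / 885 * 100
= 88.51%

209.0760 g FAME; Y = 88.51%


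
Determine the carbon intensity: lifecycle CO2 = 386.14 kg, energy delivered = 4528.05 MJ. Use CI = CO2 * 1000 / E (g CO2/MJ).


CI = CO2 * 1000 / E
= 386.14 * 1000 / 4528.05
= 85.2773 g CO2/MJ

85.2773 g CO2/MJ


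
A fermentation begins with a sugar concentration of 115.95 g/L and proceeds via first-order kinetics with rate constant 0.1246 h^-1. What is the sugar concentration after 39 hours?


S = S0 * exp(-k * t)
S = 115.95 * exp(-0.1246 * 39)
S = 0.8992 g/L

0.8992 g/L


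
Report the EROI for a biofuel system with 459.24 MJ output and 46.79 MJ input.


EROI = E_out / E_in
= 459.24 / 46.79
= 9.8149

9.8149


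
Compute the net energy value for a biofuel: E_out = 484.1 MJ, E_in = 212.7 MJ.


NEV = E_out - E_in
= 484.1 - 212.7
= 271.4000 MJ

271.4000 MJ


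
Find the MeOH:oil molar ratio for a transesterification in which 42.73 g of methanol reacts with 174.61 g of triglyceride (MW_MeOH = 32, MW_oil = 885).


Molar ratio = n_MeOH / n_oil = (MeOH/32) / (oil/885) = (MeOH * 885) / (32 * oil)
= (42.73 * 885) / (32 * 174.61)
= 6.7679

6.7679


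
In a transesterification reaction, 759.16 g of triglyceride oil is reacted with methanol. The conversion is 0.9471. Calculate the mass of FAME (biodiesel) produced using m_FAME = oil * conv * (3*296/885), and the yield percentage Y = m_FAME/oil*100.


m_FAME = oil * conv * (3 * 296 / 885) = oil * conv * (888/885)
= 759.16 * 0.9471 * 888 / 885
= 721.4377 g
Y = m_FAME / oil * 100 = conv * (888/885) * 100
= 0.9471 * 888 / 885 * 100
= 95.03%

721.4377 g FAME; Y = 95.03%


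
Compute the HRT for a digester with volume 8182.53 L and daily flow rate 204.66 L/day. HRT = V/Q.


HRT = V / Q
= 8182.53 / 204.66
= 39.9811 days

39.9811 days


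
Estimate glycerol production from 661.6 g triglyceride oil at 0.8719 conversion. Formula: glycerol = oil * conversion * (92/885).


glycerol = oil * conv * (92/885)
= 661.6 * 0.8719 * 92 / 885
= 59.9662 g

59.9662 g


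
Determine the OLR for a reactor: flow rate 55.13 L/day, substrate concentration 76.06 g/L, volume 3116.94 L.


OLR = Q * S / V
= 55.13 * 76.06 / 3116.94
= 1.3453 g/L/day

1.3453 g/L/day


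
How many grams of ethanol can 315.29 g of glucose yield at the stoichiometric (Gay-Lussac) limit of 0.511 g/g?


Theoretical ethanol yield: m_EtOH = 0.511 * m_glucose
m_EtOH = 0.511 * 315.29 = 161.1132 g

161.1132 g


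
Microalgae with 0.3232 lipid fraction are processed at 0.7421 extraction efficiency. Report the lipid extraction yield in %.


Y = lipid_content * extraction_eff * 100
= 0.3232 * 0.7421 * 100
= 23.9847%

23.9847%


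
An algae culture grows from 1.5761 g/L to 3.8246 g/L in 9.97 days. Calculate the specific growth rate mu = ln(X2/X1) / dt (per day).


mu = ln(X2/X1) / dt
= ln(3.8246/1.5761) / 9.97
= 0.0889 per day

0.0889 per day


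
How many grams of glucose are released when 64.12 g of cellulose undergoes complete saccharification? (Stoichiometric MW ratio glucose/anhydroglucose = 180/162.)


glucose = cellulose * 180/162
= 64.12 * 180/162
= 71.2444 g

71.2444 g


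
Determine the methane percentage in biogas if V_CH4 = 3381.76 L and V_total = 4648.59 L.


CH4% = V_CH4 / V_total * 100
= 3381.76 / 4648.59 * 100
= 72.7481%

72.7481%


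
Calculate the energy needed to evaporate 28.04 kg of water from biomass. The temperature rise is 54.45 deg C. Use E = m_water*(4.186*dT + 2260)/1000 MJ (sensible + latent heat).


E = m_water * (4.186 * dT + 2260) / 1000
= 28.04 * (4.186 * 54.45 + 2260) / 1000
= 69.7615 MJ

69.7615 MJ


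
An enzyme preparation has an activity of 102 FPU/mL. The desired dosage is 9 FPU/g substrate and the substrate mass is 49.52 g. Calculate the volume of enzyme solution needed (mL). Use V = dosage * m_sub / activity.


V = dosage * m_sub / activity
V = 9 * 49.52 / 102
V = 4.3694 mL

4.3694 mL


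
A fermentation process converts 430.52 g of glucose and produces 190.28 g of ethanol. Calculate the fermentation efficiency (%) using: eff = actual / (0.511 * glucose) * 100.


Fermentation efficiency = (actual / (0.511 * glucose)) * 100
= (190.28 / (0.511 * 430.52)) * 100
= 86.4926%

86.4926%


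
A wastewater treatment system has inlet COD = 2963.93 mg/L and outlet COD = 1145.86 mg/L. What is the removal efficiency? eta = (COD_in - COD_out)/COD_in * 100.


eta = (COD_in - COD_out) / COD_in * 100
= (2963.93 - 1145.86) / 2963.93 * 100
= 61.3398%

61.3398%


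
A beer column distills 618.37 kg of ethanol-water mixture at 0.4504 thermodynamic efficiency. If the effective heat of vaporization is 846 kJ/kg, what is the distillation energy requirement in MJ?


E = m * 846 / (eta * 1000)
= 618.37 * 846 / (0.4504 * 1000)
= 1161.5032 MJ

1161.5032 MJ


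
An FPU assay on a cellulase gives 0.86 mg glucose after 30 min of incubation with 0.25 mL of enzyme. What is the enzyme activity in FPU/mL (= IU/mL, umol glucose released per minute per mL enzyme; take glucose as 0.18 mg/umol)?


Activity = glucose_mg / (0.18 mg/umol * V_mL * t_min)
= 0.86 / (0.18 * 0.25 * 30)
= 0.6370 FPU/mL

0.6370 FPU/mL


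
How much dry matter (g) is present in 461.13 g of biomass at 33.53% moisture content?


Wd = Ww * (1 - MC/100)
= 461.13 * (1 - 33.53/100)
= 306.5131 g

306.5131 g


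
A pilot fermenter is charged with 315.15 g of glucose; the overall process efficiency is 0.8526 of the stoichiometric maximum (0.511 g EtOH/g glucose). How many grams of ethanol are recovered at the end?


Actual ethanol: m = 0.511 * 315.15 * 0.8526
m = 137.3041 g

137.3041 g


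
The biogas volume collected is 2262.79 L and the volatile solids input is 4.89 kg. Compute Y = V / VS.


Y = V / VS
= 2262.79 / 4.89
= 462.7382 L/kg VS

462.7382 L/kg VS


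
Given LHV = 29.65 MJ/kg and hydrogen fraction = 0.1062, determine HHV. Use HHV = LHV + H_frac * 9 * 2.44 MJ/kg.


HHV = LHV + H_frac * 9 * 2.44
= 29.65 + 0.1062 * 9 * 2.44
= 31.9822 MJ/kg

31.9822 MJ/kg


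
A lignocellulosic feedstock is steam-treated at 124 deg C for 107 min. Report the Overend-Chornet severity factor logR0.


logR0 = log10(t * exp((T - 100) / 14.75))
= log10(107 * exp((124 - 100) / 14.75))
= 2.7360

2.7360


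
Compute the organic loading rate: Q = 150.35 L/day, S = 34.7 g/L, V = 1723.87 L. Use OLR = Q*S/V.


OLR = Q * S / V
= 150.35 * 34.7 / 1723.87
= 3.0264 g/L/day

3.0264 g/L/day


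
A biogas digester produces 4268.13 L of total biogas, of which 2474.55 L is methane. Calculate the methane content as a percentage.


CH4% = V_CH4 / V_total * 100
= 2474.55 / 4268.13 * 100
= 57.9774%

57.9774%


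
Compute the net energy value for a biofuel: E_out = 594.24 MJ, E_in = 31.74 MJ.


NEV = E_out - E_in
= 594.24 - 31.74
= 562.5000 MJ

562.5000 MJ


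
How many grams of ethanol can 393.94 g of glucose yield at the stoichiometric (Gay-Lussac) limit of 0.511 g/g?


Theoretical ethanol yield: m_EtOH = 0.511 * m_glucose
m_EtOH = 0.511 * 393.94 = 201.3033 g

201.3033 g


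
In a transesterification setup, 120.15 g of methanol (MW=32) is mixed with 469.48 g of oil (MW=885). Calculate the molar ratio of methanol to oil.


Molar ratio = n_MeOH / n_oil = (MeOH/32) / (oil/885) = (MeOH * 885) / (32 * oil)
= (120.15 * 885) / (32 * 469.48)
= 7.0778

7.0778


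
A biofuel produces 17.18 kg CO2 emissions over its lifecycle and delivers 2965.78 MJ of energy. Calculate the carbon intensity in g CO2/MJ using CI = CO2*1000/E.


CI = CO2 * 1000 / E
= 17.18 * 1000 / 2965.78
= 5.7927 g CO2/MJ

5.7927 g CO2/MJ


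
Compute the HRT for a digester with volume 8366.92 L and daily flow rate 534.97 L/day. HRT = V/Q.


HRT = V / Q
= 8366.92 / 534.97
= 15.6400 days

15.6400 days


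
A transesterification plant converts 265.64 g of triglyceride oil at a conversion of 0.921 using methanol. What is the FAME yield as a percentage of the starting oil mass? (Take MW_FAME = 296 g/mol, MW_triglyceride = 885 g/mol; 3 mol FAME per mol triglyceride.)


m_FAME = oil * conv * (3 * 296 / 885) = oil * conv * (888/885)
= 265.64 * 0.921 * 888 / 885
= 245.4838 g
Y = m_FAME / oil * 100 = conv * (888/885) * 100
= 0.921 * 888 / 885 * 100
= 92.41%

92.41%


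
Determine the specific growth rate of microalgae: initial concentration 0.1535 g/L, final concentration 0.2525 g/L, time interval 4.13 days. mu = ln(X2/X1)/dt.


mu = ln(X2/X1) / dt
= ln(0.2525/0.1535) / 4.13
= 0.1205 per day

0.1205 per day


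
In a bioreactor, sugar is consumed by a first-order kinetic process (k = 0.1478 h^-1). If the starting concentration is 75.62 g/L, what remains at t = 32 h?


S = S0 * exp(-k * t)
S = 75.62 * exp(-0.1478 * 32)
S = 0.6677 g/L

0.6677 g/L


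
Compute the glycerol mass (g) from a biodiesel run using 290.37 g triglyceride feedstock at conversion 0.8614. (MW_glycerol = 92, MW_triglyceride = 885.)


glycerol = oil * conv * (92/885)
= 290.37 * 0.8614 * 92 / 885
= 26.0017 g

26.0017 g


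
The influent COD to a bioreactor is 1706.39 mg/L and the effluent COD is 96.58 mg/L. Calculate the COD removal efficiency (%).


eta = (COD_in - COD_out) / COD_in * 100
= (1706.39 - 96.58) / 1706.39 * 100
= 94.3401%

94.3401%


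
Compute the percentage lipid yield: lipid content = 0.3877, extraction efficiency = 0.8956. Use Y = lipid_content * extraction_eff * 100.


Y = lipid_content * extraction_eff * 100
= 0.3877 * 0.8956 * 100
= 34.7224%

34.7224%


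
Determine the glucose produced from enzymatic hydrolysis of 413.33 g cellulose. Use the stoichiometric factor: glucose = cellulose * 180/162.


glucose = cellulose * 180/162
= 413.33 * 180/162
= 459.2556 g

459.2556 g


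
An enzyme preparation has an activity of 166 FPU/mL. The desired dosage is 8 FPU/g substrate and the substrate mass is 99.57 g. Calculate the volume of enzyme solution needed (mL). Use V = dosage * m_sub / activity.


V = dosage * m_sub / activity
V = 8 * 99.57 / 166
V = 4.7986 mL

4.7986 mL


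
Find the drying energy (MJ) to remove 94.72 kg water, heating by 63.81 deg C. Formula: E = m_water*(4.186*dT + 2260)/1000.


E = m_water * (4.186 * dT + 2260) / 1000
= 94.72 * (4.186 * 63.81 + 2260) / 1000
= 239.3677 MJ

239.3677 MJ


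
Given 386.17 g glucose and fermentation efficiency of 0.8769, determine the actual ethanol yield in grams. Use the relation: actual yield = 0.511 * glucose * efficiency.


Actual ethanol: m = 0.511 * 386.17 * 0.8769
m = 173.0412 g

173.0412 g


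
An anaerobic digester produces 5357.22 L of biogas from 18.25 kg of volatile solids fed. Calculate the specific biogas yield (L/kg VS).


Y = V / VS
= 5357.22 / 18.25
= 293.5463 L/kg VS

293.5463 L/kg VS


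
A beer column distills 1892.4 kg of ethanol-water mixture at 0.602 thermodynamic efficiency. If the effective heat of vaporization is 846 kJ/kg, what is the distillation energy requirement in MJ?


E = m * 846 / (eta * 1000)
= 1892.4 * 846 / (0.602 * 1000)
= 2659.4193 MJ

2659.4193 MJ


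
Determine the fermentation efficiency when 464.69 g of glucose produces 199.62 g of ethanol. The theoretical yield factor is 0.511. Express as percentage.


Fermentation efficiency = (actual / (0.511 * glucose)) * 100
= (199.62 / (0.511 * 464.69)) * 100
= 84.0659%

84.0659%


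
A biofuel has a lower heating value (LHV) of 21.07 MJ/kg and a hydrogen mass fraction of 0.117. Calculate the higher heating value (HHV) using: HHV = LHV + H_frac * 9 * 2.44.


HHV = LHV + H_frac * 9 * 2.44
= 21.07 + 0.117 * 9 * 2.44
= 23.6393 MJ/kg

23.6393 MJ/kg


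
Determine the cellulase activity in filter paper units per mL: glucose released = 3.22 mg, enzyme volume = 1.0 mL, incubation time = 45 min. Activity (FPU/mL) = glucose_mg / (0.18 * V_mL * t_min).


Activity = glucose_mg / (0.18 mg/umol * V_mL * t_min)
= 3.22 / (0.18 * 1.0 * 45)
= 0.3975 FPU/mL

0.3975 FPU/mL


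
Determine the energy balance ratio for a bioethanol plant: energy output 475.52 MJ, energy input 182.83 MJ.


EROI = E_out / E_in
= 475.52 / 182.83
= 2.6009

2.6009


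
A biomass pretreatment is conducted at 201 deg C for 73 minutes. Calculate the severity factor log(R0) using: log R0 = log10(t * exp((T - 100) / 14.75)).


logR0 = log10(t * exp((T - 100) / 14.75))
= log10(73 * exp((201 - 100) / 14.75))
= 4.8371

4.8371


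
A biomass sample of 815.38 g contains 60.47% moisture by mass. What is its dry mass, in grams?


Wd = Ww * (1 - MC/100)
= 815.38 * (1 - 60.47/100)
= 322.3197 g

322.3197 g


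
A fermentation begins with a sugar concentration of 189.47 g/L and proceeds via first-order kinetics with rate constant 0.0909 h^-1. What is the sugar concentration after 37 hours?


S = S0 * exp(-k * t)
S = 189.47 * exp(-0.0909 * 37)
S = 6.5596 g/L

6.5596 g/L


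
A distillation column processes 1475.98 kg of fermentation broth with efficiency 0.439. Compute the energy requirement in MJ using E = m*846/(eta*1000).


E = m * 846 / (eta * 1000)
= 1475.98 * 846 / (0.439 * 1000)
= 2844.3715 MJ

2844.3715 MJ


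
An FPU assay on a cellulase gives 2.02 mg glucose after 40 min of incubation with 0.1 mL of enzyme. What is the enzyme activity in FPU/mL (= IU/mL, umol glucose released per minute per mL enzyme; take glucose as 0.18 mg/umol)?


Activity = glucose_mg / (0.18 mg/umol * V_mL * t_min)
= 2.02 / (0.18 * 0.1 * 40)
= 2.8056 FPU/mL

2.8056 FPU/mL


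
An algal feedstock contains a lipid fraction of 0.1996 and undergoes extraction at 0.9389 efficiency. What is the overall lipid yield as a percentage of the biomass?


Y = lipid_content * extraction_eff * 100
= 0.1996 * 0.9389 * 100
= 18.7404%

18.7404%


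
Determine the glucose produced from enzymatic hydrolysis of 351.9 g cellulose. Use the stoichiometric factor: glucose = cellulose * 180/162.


glucose = cellulose * 180/162
= 351.9 * 180/162
= 391.0000 g

391.0000 g


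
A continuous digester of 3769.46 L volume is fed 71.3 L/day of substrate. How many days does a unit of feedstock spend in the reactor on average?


HRT = V / Q
= 3769.46 / 71.3
= 52.8676 days

52.8676 days


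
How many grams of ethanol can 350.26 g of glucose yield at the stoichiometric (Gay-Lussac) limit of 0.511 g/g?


Theoretical ethanol yield: m_EtOH = 0.511 * m_glucose
m_EtOH = 0.511 * 350.26 = 178.9829 g

178.9829 g


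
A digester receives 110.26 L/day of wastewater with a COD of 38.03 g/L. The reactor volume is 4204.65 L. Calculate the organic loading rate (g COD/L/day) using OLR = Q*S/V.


OLR = Q * S / V
= 110.26 * 38.03 / 4204.65
= 0.9973 g/L/day

0.9973 g/L/day


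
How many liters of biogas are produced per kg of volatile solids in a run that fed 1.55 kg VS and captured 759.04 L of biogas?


Y = V / VS
= 759.04 / 1.55
= 489.7032 L/kg VS

489.7032 L/kg VS


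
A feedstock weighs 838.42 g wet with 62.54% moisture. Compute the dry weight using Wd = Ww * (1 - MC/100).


Wd = Ww * (1 - MC/100)
= 838.42 * (1 - 62.54/100)
= 314.0721 g

314.0721 g


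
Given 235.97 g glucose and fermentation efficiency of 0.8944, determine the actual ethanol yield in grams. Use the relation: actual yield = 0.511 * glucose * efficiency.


Actual ethanol: m = 0.511 * 235.97 * 0.8944
m = 107.8474 g

107.8474 g


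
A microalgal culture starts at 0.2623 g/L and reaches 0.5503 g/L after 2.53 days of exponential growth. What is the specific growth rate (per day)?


mu = ln(X2/X1) / dt
= ln(0.5503/0.2623) / 2.53
= 0.2929 per day

0.2929 per day


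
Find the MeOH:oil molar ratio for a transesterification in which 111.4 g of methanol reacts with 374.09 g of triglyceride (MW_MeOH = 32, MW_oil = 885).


Molar ratio = n_MeOH / n_oil = (MeOH/32) / (oil/885) = (MeOH * 885) / (32 * oil)
= (111.4 * 885) / (32 * 374.09)
= 8.2357

8.2357


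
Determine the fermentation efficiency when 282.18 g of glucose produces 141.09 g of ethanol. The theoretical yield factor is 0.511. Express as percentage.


Fermentation efficiency = (actual / (0.511 * glucose)) * 100
= (141.09 / (0.511 * 282.18)) * 100
= 97.8474%

97.8474%


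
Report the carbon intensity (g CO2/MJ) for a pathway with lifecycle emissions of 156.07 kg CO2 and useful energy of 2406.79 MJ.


CI = CO2 * 1000 / E
= 156.07 * 1000 / 2406.79
= 64.8457 g CO2/MJ

64.8457 g CO2/MJ


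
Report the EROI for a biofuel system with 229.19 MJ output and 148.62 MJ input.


EROI = E_out / E_in
= 229.19 / 148.62
= 1.5421

1.5421


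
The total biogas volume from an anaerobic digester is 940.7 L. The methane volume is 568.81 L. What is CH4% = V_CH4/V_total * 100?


CH4% = V_CH4 / V_total * 100
= 568.81 / 940.7 * 100
= 60.4667%

60.4667%


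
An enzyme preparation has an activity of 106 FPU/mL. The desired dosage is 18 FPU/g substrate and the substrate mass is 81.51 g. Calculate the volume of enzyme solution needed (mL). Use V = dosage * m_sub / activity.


V = dosage * m_sub / activity
V = 18 * 81.51 / 106
V = 13.8413 mL

13.8413 mL


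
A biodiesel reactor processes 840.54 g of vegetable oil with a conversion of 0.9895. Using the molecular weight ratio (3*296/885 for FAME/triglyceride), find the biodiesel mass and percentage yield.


m_FAME = oil * conv * (3 * 296 / 885) = oil * conv * (888/885)
= 840.54 * 0.9895 * 888 / 885
= 834.5337 g
Y = m_FAME / oil * 100 = conv * (888/885) * 100
= 0.9895 * 888 / 885 * 100
= 99.29%

834.5337 g FAME; Y = 99.29%


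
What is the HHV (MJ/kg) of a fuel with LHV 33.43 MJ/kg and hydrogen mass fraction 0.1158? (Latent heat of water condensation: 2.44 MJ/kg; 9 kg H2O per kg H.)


HHV = LHV + H_frac * 9 * 2.44
= 33.43 + 0.1158 * 9 * 2.44
= 35.9730 MJ/kg

35.9730 MJ/kg


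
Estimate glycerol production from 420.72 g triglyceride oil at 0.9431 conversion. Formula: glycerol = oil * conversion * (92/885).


glycerol = oil * conv * (92/885)
= 420.72 * 0.9431 * 92 / 885
= 41.2473 g

41.2473 g


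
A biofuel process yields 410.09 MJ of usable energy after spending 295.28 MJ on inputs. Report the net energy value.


NEV = E_out - E_in
= 410.09 - 295.28
= 114.8100 MJ

114.8100 MJ


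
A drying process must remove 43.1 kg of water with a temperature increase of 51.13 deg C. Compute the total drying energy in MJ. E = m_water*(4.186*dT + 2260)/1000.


E = m_water * (4.186 * dT + 2260) / 1000
= 43.1 * (4.186 * 51.13 + 2260) / 1000
= 106.6307 MJ

106.6307 MJ


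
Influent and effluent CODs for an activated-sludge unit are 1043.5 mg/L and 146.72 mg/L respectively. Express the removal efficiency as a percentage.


eta = (COD_in - COD_out) / COD_in * 100
= (1043.5 - 146.72) / 1043.5 * 100
= 85.9396%

85.9396%


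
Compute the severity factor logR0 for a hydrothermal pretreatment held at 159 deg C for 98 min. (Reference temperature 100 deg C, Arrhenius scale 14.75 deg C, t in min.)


logR0 = log10(t * exp((T - 100) / 14.75))
= log10(98 * exp((159 - 100) / 14.75))
= 3.7284

3.7284


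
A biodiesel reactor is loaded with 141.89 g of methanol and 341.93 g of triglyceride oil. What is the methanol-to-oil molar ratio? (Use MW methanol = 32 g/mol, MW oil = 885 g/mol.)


Molar ratio = n_MeOH / n_oil = (MeOH/32) / (oil/885) = (MeOH * 885) / (32 * oil)
= (141.89 * 885) / (32 * 341.93)
= 11.4765

11.4765


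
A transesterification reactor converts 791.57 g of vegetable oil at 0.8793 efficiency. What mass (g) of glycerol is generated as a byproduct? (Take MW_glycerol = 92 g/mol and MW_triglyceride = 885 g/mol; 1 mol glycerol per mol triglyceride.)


glycerol = oil * conv * (92/885)
= 791.57 * 0.8793 * 92 / 885
= 72.3554 g

72.3554 g


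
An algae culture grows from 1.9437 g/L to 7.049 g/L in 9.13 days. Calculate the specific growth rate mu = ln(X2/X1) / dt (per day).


mu = ln(X2/X1) / dt
= ln(7.049/1.9437) / 9.13
= 0.1411 per day

0.1411 per day


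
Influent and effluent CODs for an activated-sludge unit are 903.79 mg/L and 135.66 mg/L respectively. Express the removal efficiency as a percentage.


eta = (COD_in - COD_out) / COD_in * 100
= (903.79 - 135.66) / 903.79 * 100
= 84.9899%

84.9899%


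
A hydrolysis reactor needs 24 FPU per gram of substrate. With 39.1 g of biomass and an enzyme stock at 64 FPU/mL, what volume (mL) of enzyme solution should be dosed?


V = dosage * m_sub / activity
V = 24 * 39.1 / 64
V = 14.6625 mL

14.6625 mL


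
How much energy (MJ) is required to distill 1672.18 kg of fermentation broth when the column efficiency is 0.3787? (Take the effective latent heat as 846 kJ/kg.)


E = m * 846 / (eta * 1000)
= 1672.18 * 846 / (0.3787 * 1000)
= 3735.5804 MJ

3735.5804 MJ


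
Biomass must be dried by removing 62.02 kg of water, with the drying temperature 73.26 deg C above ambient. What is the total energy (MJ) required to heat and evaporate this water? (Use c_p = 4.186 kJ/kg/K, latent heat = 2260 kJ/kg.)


E = m_water * (4.186 * dT + 2260) / 1000
= 62.02 * (4.186 * 73.26 + 2260) / 1000
= 159.1846 MJ

159.1846 MJ


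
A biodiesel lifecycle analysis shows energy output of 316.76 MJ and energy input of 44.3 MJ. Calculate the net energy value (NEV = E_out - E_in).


NEV = E_out - E_in
= 316.76 - 44.3
= 272.4600 MJ

272.4600 MJ


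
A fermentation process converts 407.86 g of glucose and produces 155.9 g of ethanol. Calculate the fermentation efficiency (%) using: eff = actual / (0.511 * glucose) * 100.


Fermentation efficiency = (actual / (0.511 * glucose)) * 100
= (155.9 / (0.511 * 407.86)) * 100
= 74.8022%

74.8022%


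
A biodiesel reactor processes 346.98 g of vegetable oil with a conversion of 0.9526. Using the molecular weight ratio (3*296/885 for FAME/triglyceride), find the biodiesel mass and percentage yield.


m_FAME = oil * conv * (3 * 296 / 885) = oil * conv * (888/885)
= 346.98 * 0.9526 * 888 / 885
= 331.6536 g
Y = m_FAME / oil * 100 = conv * (888/885) * 100
= 0.9526 * 888 / 885 * 100
= 95.58%

331.6536 g FAME; Y = 95.58%


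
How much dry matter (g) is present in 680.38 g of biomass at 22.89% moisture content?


Wd = Ww * (1 - MC/100)
= 680.38 * (1 - 22.89/100)
= 524.6410 g

524.6410 g


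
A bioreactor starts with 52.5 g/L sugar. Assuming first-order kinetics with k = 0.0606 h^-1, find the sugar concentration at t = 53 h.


S = S0 * exp(-k * t)
S = 52.5 * exp(-0.0606 * 53)
S = 2.1149 g/L

2.1149 g/L


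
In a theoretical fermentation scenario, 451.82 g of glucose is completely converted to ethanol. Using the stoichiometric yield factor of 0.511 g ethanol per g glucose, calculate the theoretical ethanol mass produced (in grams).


Theoretical ethanol yield: m_EtOH = 0.511 * m_glucose
m_EtOH = 0.511 * 451.82 = 230.8800 g

230.8800 g


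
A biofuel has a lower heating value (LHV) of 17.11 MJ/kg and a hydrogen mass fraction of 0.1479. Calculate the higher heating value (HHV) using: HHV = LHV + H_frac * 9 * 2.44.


HHV = LHV + H_frac * 9 * 2.44
= 17.11 + 0.1479 * 9 * 2.44
= 20.3579 MJ/kg

20.3579 MJ/kg


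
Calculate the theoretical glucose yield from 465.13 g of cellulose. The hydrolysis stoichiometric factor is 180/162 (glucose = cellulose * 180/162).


glucose = cellulose * 180/162
= 465.13 * 180/162
= 516.8111 g

516.8111 g


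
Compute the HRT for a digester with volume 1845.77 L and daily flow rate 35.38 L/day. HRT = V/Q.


HRT = V / Q
= 1845.77 / 35.38
= 52.1699 days

52.1699 days


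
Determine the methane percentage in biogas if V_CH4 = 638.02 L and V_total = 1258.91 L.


CH4% = V_CH4 / V_total * 100
= 638.02 / 1258.91 * 100
= 50.6804%

50.6804%


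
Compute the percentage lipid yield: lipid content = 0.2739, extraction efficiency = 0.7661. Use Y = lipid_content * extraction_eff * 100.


Y = lipid_content * extraction_eff * 100
= 0.2739 * 0.7661 * 100
= 20.9835%

20.9835%


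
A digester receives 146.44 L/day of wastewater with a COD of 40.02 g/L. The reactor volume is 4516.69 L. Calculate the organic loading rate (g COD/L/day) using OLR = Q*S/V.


OLR = Q * S / V
= 146.44 * 40.02 / 4516.69
= 1.2975 g/L/day

1.2975 g/L/day


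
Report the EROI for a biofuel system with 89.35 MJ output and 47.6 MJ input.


EROI = E_out / E_in
= 89.35 / 47.6
= 1.8771

1.8771


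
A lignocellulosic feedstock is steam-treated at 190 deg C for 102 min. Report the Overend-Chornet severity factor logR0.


logR0 = log10(t * exp((T - 100) / 14.75))
= log10(102 * exp((190 - 100) / 14.75))
= 4.6585

4.6585


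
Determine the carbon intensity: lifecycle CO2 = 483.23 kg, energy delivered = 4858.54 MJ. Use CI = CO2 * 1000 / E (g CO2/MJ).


CI = CO2 * 1000 / E
= 483.23 * 1000 / 4858.54
= 99.4599 g CO2/MJ

99.4599 g CO2/MJ


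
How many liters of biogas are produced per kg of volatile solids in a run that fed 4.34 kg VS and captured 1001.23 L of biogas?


Y = V / VS
= 1001.23 / 4.34
= 230.6982 L/kg VS

230.6982 L/kg VS


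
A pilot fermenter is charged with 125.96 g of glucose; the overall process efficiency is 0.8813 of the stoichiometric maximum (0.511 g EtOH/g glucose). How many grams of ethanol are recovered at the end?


Actual ethanol: m = 0.511 * 125.96 * 0.8813
m = 56.7254 g

56.7254 g


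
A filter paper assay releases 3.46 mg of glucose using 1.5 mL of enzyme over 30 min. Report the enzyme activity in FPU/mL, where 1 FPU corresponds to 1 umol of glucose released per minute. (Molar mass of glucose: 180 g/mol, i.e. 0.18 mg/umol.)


Activity = glucose_mg / (0.18 mg/umol * V_mL * t_min)
= 3.46 / (0.18 * 1.5 * 30)
= 0.4272 FPU/mL

0.4272 FPU/mL


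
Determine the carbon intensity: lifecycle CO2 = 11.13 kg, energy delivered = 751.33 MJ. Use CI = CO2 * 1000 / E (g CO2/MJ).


CI = CO2 * 1000 / E
= 11.13 * 1000 / 751.33
= 14.8137 g CO2/MJ

14.8137 g CO2/MJ


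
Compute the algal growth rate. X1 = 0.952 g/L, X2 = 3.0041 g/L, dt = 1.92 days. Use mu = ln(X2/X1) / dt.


mu = ln(X2/X1) / dt
= ln(3.0041/0.952) / 1.92
= 0.5985 per day

0.5985 per day


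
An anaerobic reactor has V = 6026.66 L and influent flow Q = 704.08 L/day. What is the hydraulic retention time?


HRT = V / Q
= 6026.66 / 704.08
= 8.5596 days

8.5596 days


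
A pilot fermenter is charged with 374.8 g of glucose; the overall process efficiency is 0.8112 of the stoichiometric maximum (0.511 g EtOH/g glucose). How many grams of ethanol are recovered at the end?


Actual ethanol: m = 0.511 * 374.8 * 0.8112
m = 155.3633 g

155.3633 g


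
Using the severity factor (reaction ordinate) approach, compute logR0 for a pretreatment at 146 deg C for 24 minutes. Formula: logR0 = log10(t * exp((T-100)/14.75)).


logR0 = log10(t * exp((T - 100) / 14.75))
= log10(24 * exp((146 - 100) / 14.75))
= 2.7346

2.7346


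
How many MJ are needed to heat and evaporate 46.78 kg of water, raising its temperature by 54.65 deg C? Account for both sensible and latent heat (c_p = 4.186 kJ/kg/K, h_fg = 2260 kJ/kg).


E = m_water * (4.186 * dT + 2260) / 1000
= 46.78 * (4.186 * 54.65 + 2260) / 1000
= 116.4244 MJ

116.4244 MJ


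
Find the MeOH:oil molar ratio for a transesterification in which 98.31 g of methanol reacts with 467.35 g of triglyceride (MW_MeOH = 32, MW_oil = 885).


Molar ratio = n_MeOH / n_oil = (MeOH/32) / (oil/885) = (MeOH * 885) / (32 * oil)
= (98.31 * 885) / (32 * 467.35)
= 5.8177

5.8177


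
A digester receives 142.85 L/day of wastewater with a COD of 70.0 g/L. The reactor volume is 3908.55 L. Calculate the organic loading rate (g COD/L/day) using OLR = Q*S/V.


OLR = Q * S / V
= 142.85 * 70.0 / 3908.55
= 2.5584 g/L/day

2.5584 g/L/day


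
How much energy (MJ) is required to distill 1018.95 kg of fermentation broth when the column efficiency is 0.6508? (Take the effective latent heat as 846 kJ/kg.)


E = m * 846 / (eta * 1000)
= 1018.95 * 846 / (0.6508 * 1000)
= 1324.5724 MJ

1324.5724 MJ


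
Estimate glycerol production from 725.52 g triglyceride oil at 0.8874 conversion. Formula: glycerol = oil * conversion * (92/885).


glycerol = oil * conv * (92/885)
= 725.52 * 0.8874 * 92 / 885
= 66.9289 g

66.9289 g


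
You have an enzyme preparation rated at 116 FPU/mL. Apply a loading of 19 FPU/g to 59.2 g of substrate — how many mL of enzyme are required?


V = dosage * m_sub / activity
V = 19 * 59.2 / 116
V = 9.6966 mL

9.6966 mL


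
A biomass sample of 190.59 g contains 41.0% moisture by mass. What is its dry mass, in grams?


Wd = Ww * (1 - MC/100)
= 190.59 * (1 - 41.0/100)
= 112.4481 g

112.4481 g


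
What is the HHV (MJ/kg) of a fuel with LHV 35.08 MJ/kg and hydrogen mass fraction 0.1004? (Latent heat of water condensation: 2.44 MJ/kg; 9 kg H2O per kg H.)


HHV = LHV + H_frac * 9 * 2.44
= 35.08 + 0.1004 * 9 * 2.44
= 37.2848 MJ/kg

37.2848 MJ/kg


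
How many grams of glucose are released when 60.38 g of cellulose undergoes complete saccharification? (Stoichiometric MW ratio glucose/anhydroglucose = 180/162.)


glucose = cellulose * 180/162
= 60.38 * 180/162
= 67.0889 g

67.0889 g


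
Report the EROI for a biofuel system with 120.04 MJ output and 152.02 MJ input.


EROI = E_out / E_in
= 120.04 / 152.02
= 0.7896

0.7896


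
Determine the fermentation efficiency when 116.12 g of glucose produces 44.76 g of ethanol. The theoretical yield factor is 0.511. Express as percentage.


Fermentation efficiency = (actual / (0.511 * glucose)) * 100
= (44.76 / (0.511 * 116.12)) * 100
= 75.4331%

75.4331%


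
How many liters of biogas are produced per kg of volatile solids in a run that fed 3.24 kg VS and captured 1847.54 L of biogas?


Y = V / VS
= 1847.54 / 3.24
= 570.2284 L/kg VS

570.2284 L/kg VS


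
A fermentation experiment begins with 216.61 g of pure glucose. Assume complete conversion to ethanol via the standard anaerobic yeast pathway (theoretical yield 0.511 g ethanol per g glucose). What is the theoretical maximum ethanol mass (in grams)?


Theoretical ethanol yield: m_EtOH = 0.511 * m_glucose
m_EtOH = 0.511 * 216.61 = 110.6877 g

110.6877 g


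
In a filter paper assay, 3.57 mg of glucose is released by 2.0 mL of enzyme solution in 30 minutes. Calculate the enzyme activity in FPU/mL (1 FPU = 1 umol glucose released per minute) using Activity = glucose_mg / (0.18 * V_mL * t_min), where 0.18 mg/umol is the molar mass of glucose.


Activity = glucose_mg / (0.18 mg/umol * V_mL * t_min)
= 3.57 / (0.18 * 2.0 * 30)
= 0.3306 FPU/mL

0.3306 FPU/mL


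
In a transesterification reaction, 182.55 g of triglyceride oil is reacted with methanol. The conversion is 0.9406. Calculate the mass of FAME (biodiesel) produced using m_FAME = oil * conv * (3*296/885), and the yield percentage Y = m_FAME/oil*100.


m_FAME = oil * conv * (3 * 296 / 885) = oil * conv * (888/885)
= 182.55 * 0.9406 * 888 / 885
= 172.2886 g
Y = m_FAME / oil * 100 = conv * (888/885) * 100
= 0.9406 * 888 / 885 * 100
= 94.38%

172.2886 g FAME; Y = 94.38%


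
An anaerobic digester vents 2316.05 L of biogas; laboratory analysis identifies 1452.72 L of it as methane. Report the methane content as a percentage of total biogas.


CH4% = V_CH4 / V_total * 100
= 1452.72 / 2316.05 * 100
= 62.7240%

62.7240%


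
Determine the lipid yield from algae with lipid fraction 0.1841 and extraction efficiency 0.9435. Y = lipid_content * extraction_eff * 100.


Y = lipid_content * extraction_eff * 100
= 0.1841 * 0.9435 * 100
= 17.3698%

17.3698%


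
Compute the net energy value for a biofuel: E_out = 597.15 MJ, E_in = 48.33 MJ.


NEV = E_out - E_in
= 597.15 - 48.33
= 548.8200 MJ

548.8200 MJ
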